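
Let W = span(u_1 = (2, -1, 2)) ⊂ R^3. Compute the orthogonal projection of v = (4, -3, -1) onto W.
proj_W(v) = (2, -1, 2)

Set up U = [u_1 | ... | u_1] ∈ R^(3×1). The projector onto W = col(U) is P = U (U^T U)^(-1) U^T.
Compute U^T U =
  [9],
and U^T v = (9).
Solve U^T U · c = U^T v for the coefficients: c = (1). The projection is proj_W(v) = U c.
Check: (v - proj_W(v)) · u_1 = 0  (should be 0).
Result: proj_W(v) = (2, -1, 2).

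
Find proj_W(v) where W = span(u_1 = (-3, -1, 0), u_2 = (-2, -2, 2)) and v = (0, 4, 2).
proj_W(v) = (8/7, 4/7, -2/7)

Set up U = [u_1 | ... | u_2] ∈ R^(3×2). The projector onto W = col(U) is P = U (U^T U)^(-1) U^T.
Compute U^T U =
  [10, 8]
  [8, 12],
and U^T v = (-4, -4).
Solve U^T U · c = U^T v for the coefficients: c = (-2/7, -1/7). The projection is proj_W(v) = U c.
Check: (v - proj_W(v)) · u_1 = 0  (should be 0).
Check: (v - proj_W(v)) · u_2 = 0  (should be 0).
Result: proj_W(v) = (8/7, 4/7, -2/7).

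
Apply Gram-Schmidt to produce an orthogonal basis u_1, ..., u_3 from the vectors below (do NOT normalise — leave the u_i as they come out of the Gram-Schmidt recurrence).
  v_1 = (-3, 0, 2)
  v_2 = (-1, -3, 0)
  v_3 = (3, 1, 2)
Orthogonal basis:
  u_1 = (-3, 0, 2)
  u_2 = (-4/13, -3, -6/13)
  u_3 = (204/121, -68/121, 306/121)

Apply the Gram-Schmidt recurrence
  u_1 = v_1
  u_i = v_i − Σ_{j<i} ((v_i · u_j) / (u_j · u_j)) · u_j.

Step by step this gives:
  u_1 = (-3, 0, 2)
  u_2 = (-4/13, -3, -6/13)
  u_3 = (204/121, -68/121, 306/121)

Orthogonality check:
  u_2 · u_1 = 0 (should be 0)
  u_3 · u_1 = 0 (should be 0)
  u_3 · u_2 = 0 (should be 0)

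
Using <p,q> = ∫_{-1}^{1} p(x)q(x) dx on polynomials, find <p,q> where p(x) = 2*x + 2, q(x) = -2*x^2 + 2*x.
<p,q> = 0

Expand the product: p(x)·q(x) = -4*x^3 + 4*x.
∫_{-1}^{1} of each monomial x^k gives [2/(k+1) if k even, 0 if k odd]. Integrating term-by-term (or equivalently evaluating the antiderivative F(x) = -x^4 + 2*x^2 at the endpoints):
  F(1) − F(−1) = 1 − (1) = 0.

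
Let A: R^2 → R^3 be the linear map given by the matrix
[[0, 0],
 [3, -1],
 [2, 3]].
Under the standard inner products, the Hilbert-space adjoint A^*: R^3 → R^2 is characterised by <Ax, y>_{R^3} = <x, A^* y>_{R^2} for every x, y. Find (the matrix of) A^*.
A^* = A^T =
[[0, 3, 2],
 [0, -1, 3]]

For real matrices with standard dot products, the defining identity <Ax, y> = <x, A^* y> gives (Ax)^T y = x^T (A^*) y, i.e. x^T A^T y = x^T (A^*) y. Since this holds for all x, y, we must have A^* = A^T. Therefore
A^* =
[[0, 3, 2],
 [0, -1, 3]].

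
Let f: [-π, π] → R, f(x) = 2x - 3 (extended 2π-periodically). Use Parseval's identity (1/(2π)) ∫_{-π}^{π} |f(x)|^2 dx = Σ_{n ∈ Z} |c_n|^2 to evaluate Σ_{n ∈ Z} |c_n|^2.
Σ |c_n|^2 = 4π^2/3 + 9

Expand and integrate term by term over [-π, π]:
  ∫ (2x)^2 dx = 4·(2π^3/3); ∫ 2·2·(-3)·x dx = 0 (odd integrand); ∫ (-3)^2 dx = 9·2π.
So (1/(2π)) ∫_{-π}^{π} (2x - 3)^2 dx = 4π^2/3 + 9 = 4π^2/3 + 9.
Parseval ⇒ Σ |c_n|^2 = 4π^2/3 + 9.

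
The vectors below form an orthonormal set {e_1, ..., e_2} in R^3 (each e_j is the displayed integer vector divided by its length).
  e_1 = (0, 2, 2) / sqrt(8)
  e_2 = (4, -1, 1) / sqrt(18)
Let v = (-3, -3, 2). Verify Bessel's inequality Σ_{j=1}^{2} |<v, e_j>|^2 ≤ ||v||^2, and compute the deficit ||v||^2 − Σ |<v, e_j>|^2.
Σ |<v, e_j>|^2 = 29/9; ||v||^2 = 22; deficit = 169/9

Write each e_j = u_j / sqrt(<u_j, u_j>) where u_j is the displayed integer vector. Then <v, e_j> = <v, u_j> / sqrt(<u_j, u_j>), so |<v, e_j>|^2 = <v, u_j>^2 / <u_j, u_j>.
Coefficients: <v, e_1> = -2/sqrt(8), <v, e_2> = -7/sqrt(18).
Square and sum: Σ |<v, e_j>|^2 = 29/9.
Compute ||v||^2 = v·v = 22.
Deficit = 22 − 29/9 = 169/9 ≥ 0, confirming Bessel's inequality. (The deficit equals ||v − Σ <v,e_j> e_j||^2, the squared distance from v to span{e_j}.)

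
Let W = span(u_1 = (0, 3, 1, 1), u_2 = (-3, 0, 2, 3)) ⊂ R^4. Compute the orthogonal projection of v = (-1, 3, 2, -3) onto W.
proj_W(v) = (6/7, 18/7, 2/7, 0)

Set up U = [u_1 | ... | u_2] ∈ R^(4×2). The projector onto W = col(U) is P = U (U^T U)^(-1) U^T.
Compute U^T U =
  [11, 5]
  [5, 22],
and U^T v = (8, -2).
Solve U^T U · c = U^T v for the coefficients: c = (6/7, -2/7). The projection is proj_W(v) = U c.
Check: (v - proj_W(v)) · u_1 = 0  (should be 0).
Check: (v - proj_W(v)) · u_2 = 0  (should be 0).
Result: proj_W(v) = (6/7, 18/7, 2/7, 0).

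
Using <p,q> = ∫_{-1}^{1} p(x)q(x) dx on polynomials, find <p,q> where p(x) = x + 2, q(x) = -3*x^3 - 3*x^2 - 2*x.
<p,q> = -98/15

Expand the product: p(x)·q(x) = -3*x^4 - 9*x^3 - 8*x^2 - 4*x.
∫_{-1}^{1} of each monomial x^k gives [2/(k+1) if k even, 0 if k odd]. Integrating term-by-term (or equivalently evaluating the antiderivative F(x) = -3*x^5/5 - 9*x^4/4 - 8*x^3/3 - 2*x^2 at the endpoints):
  F(1) − F(−1) = -451/60 − (-59/60) = -98/15.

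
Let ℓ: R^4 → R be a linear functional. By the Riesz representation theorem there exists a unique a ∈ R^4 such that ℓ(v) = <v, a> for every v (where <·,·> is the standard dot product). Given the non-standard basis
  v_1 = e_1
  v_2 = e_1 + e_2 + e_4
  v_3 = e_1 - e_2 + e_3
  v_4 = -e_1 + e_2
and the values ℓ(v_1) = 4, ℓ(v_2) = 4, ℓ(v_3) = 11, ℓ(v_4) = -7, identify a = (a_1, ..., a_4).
a = (4, -3, 4, 3)

Write a = (a_1, ..., a_4) in the standard basis. For each basis vector v_i, ℓ(v_i) = <v_i, a> is a linear equation in the a_j's. Collect the n equations into a matrix system V a = ℓ, where row i of V is v_i (expressed in the standard basis). Since V is invertible (lower-triangular with 1s on the diagonal, up to permutation), solve by back-substitution:
  V =
[[1, 0, 0, 0],
 [1, 1, 0, 1],
 [1, -1, 1, 0],
 [-1, 1, 0, 0]]
  V a = (4, 4, 11, -7)
Solving gives a = (4, -3, 4, 3).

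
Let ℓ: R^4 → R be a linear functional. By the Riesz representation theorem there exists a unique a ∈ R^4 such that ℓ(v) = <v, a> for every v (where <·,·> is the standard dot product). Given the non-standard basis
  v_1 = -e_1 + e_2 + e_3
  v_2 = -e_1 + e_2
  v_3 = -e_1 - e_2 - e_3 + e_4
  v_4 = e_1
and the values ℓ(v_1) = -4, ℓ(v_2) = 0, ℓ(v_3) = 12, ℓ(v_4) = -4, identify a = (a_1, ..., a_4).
a = (-4, -4, -4, 0)

Write a = (a_1, ..., a_4) in the standard basis. For each basis vector v_i, ℓ(v_i) = <v_i, a> is a linear equation in the a_j's. Collect the n equations into a matrix system V a = ℓ, where row i of V is v_i (expressed in the standard basis). Since V is invertible (lower-triangular with 1s on the diagonal, up to permutation), solve by back-substitution:
  V =
[[-1, 1, 1, 0],
 [-1, 1, 0, 0],
 [-1, -1, -1, 1],
 [1, 0, 0, 0]]
  V a = (-4, 0, 12, -4)
Solving gives a = (-4, -4, -4, 0).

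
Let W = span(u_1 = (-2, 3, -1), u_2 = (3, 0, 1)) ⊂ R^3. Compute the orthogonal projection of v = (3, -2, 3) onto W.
proj_W(v) = (321/91, -198/91, 129/91)

Set up U = [u_1 | ... | u_2] ∈ R^(3×2). The projector onto W = col(U) is P = U (U^T U)^(-1) U^T.
Compute U^T U =
  [14, -7]
  [-7, 10],
and U^T v = (-15, 12).
Solve U^T U · c = U^T v for the coefficients: c = (-66/91, 9/13). The projection is proj_W(v) = U c.
Check: (v - proj_W(v)) · u_1 = 0  (should be 0).
Check: (v - proj_W(v)) · u_2 = 0  (should be 0).
Result: proj_W(v) = (321/91, -198/91, 129/91).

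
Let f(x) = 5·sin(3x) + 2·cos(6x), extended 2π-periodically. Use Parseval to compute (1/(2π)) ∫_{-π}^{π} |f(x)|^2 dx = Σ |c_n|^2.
Σ |c_n|^2 = 29/2

Expand |f|^2 and use orthogonality of {sin(nx), cos(mx)} on [-π, π]:
  ∫_{-π}^{π} sin(nx)^2 dx = π, ∫ cos(mx)^2 dx = π, and cross terms integrate to 0.
So ∫_{-π}^{π} f(x)^2 dx = 5^2 · π + 2^2 · π = (25 + 4)π.
Divide by 2π: (25 + 4)/2 = 29/2.
By Parseval, this equals Σ |c_n|^2.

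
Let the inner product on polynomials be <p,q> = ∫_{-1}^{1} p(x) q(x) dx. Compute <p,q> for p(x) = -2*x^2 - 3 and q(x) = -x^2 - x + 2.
<p,q> = -178/15

Expand the product: p(x)·q(x) = 2*x^4 + 2*x^3 - x^2 + 3*x - 6.
∫_{-1}^{1} of each monomial x^k gives [2/(k+1) if k even, 0 if k odd]. Integrating term-by-term (or equivalently evaluating the antiderivative F(x) = 2*x^5/5 + x^4/2 - x^3/3 + 3*x^2/2 - 6*x at the endpoints):
  F(1) − F(−1) = -59/15 − (119/15) = -178/15.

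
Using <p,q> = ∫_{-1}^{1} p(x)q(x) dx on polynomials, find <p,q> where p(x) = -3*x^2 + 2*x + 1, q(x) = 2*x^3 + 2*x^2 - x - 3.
<p,q> = -4/5

Expand the product: p(x)·q(x) = -6*x^5 - 2*x^4 + 9*x^3 + 9*x^2 - 7*x - 3.
∫_{-1}^{1} of each monomial x^k gives [2/(k+1) if k even, 0 if k odd]. Integrating term-by-term (or equivalently evaluating the antiderivative F(x) = -x^6 - 2*x^5/5 + 9*x^4/4 + 3*x^3 - 7*x^2/2 - 3*x at the endpoints):
  F(1) − F(−1) = -53/20 − (-37/20) = -4/5.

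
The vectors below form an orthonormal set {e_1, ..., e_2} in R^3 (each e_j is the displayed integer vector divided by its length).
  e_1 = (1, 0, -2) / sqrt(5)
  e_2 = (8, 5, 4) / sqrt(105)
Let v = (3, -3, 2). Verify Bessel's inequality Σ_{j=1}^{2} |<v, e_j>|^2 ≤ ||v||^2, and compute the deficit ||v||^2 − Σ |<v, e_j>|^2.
Σ |<v, e_j>|^2 = 62/21; ||v||^2 = 22; deficit = 400/21

Write each e_j = u_j / sqrt(<u_j, u_j>) where u_j is the displayed integer vector. Then <v, e_j> = <v, u_j> / sqrt(<u_j, u_j>), so |<v, e_j>|^2 = <v, u_j>^2 / <u_j, u_j>.
Coefficients: <v, e_1> = -1/sqrt(5), <v, e_2> = 17/sqrt(105).
Square and sum: Σ |<v, e_j>|^2 = 62/21.
Compute ||v||^2 = v·v = 22.
Deficit = 22 − 62/21 = 400/21 ≥ 0, confirming Bessel's inequality. (The deficit equals ||v − Σ <v,e_j> e_j||^2, the squared distance from v to span{e_j}.)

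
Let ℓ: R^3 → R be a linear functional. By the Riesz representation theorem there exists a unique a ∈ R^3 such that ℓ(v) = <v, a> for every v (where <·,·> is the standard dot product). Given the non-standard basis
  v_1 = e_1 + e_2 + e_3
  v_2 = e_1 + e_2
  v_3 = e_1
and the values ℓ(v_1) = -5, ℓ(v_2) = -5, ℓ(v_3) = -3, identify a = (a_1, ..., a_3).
a = (-3, -2, 0)

Write a = (a_1, ..., a_3) in the standard basis. For each basis vector v_i, ℓ(v_i) = <v_i, a> is a linear equation in the a_j's. Collect the n equations into a matrix system V a = ℓ, where row i of V is v_i (expressed in the standard basis). Since V is invertible (lower-triangular with 1s on the diagonal, up to permutation), solve by back-substitution:
  V =
[[1, 1, 1],
 [1, 1, 0],
 [1, 0, 0]]
  V a = (-5, -5, -3)
Solving gives a = (-3, -2, 0).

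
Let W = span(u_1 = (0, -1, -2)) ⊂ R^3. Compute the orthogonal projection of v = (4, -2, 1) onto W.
proj_W(v) = (0, 0, 0)

Set up U = [u_1 | ... | u_1] ∈ R^(3×1). The projector onto W = col(U) is P = U (U^T U)^(-1) U^T.
Compute U^T U =
  [5],
and U^T v = (0).
Solve U^T U · c = U^T v for the coefficients: c = (0). The projection is proj_W(v) = U c.
Check: (v - proj_W(v)) · u_1 = 0  (should be 0).
Result: proj_W(v) = (0, 0, 0).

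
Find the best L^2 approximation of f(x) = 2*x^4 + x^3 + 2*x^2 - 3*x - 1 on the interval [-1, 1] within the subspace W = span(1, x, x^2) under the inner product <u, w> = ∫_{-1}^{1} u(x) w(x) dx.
g(x) = 26*x^2/7 - 12*x/5 - 41/35

The best approximation g ∈ W is the orthogonal projection of f onto W. Writing g = a_0 + a_1 x + a_2 x^2, the coefficients solve the normal equations G · a = b where
  G_{ij} = <φ_i, φ_j> and b_i = <f, φ_i>, with φ_0 = 1, φ_1 = x, φ_2 = x^2.
G =
  [2, 0, 2/3]
  [0, 2/3, 0]
  [2/3, 0, 2/5],
b = (2/15, -8/5, 74/105).
Solving gives a_0 = -41/35, a_1 = -12/5, a_2 = 26/7, so
  g(x) = 26*x^2/7 - 12*x/5 - 41/35.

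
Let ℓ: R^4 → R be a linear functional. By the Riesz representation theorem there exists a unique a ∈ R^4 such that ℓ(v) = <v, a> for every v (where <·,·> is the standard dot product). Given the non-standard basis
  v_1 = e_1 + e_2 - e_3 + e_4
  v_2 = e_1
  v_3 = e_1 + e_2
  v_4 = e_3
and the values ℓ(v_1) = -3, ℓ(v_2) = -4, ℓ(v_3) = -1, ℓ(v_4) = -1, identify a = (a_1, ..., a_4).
a = (-4, 3, -1, -3)

Write a = (a_1, ..., a_4) in the standard basis. For each basis vector v_i, ℓ(v_i) = <v_i, a> is a linear equation in the a_j's. Collect the n equations into a matrix system V a = ℓ, where row i of V is v_i (expressed in the standard basis). Since V is invertible (lower-triangular with 1s on the diagonal, up to permutation), solve by back-substitution:
  V =
[[1, 1, -1, 1],
 [1, 0, 0, 0],
 [1, 1, 0, 0],
 [0, 0, 1, 0]]
  V a = (-3, -4, -1, -1)
Solving gives a = (-4, 3, -1, -3).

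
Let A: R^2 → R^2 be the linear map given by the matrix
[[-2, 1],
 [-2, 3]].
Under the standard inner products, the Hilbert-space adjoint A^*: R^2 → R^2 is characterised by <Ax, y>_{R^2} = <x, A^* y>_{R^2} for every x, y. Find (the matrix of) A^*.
A^* = A^T =
[[-2, -2],
 [1, 3]]

For real matrices with standard dot products, the defining identity <Ax, y> = <x, A^* y> gives (Ax)^T y = x^T (A^*) y, i.e. x^T A^T y = x^T (A^*) y. Since this holds for all x, y, we must have A^* = A^T. Therefore
A^* =
[[-2, -2],
 [1, 3]].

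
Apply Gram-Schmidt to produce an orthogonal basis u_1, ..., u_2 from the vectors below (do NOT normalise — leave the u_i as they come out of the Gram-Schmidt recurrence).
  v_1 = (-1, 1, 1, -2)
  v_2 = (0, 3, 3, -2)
Orthogonal basis:
  u_1 = (-1, 1, 1, -2)
  u_2 = (10/7, 11/7, 11/7, 6/7)

Apply the Gram-Schmidt recurrence
  u_1 = v_1
  u_i = v_i − Σ_{j<i} ((v_i · u_j) / (u_j · u_j)) · u_j.

Step by step this gives:
  u_1 = (-1, 1, 1, -2)
  u_2 = (10/7, 11/7, 11/7, 6/7)

Orthogonality check:
  u_2 · u_1 = 0 (should be 0)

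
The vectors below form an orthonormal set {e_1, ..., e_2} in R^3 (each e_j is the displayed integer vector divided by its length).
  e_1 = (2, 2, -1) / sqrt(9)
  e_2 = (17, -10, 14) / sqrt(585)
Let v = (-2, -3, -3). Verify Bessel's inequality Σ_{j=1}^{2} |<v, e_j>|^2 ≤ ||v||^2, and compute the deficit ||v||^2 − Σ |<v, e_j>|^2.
Σ |<v, e_j>|^2 = 589/65; ||v||^2 = 22; deficit = 841/65

Write each e_j = u_j / sqrt(<u_j, u_j>) where u_j is the displayed integer vector. Then <v, e_j> = <v, u_j> / sqrt(<u_j, u_j>), so |<v, e_j>|^2 = <v, u_j>^2 / <u_j, u_j>.
Coefficients: <v, e_1> = -7/sqrt(9), <v, e_2> = -46/sqrt(585).
Square and sum: Σ |<v, e_j>|^2 = 589/65.
Compute ||v||^2 = v·v = 22.
Deficit = 22 − 589/65 = 841/65 ≥ 0, confirming Bessel's inequality. (The deficit equals ||v − Σ <v,e_j> e_j||^2, the squared distance from v to span{e_j}.)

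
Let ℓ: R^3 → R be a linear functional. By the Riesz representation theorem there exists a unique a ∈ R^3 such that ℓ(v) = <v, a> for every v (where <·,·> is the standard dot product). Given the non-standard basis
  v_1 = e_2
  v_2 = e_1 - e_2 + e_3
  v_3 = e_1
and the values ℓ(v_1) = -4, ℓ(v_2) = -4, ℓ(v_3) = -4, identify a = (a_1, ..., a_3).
a = (-4, -4, -4)

Write a = (a_1, ..., a_3) in the standard basis. For each basis vector v_i, ℓ(v_i) = <v_i, a> is a linear equation in the a_j's. Collect the n equations into a matrix system V a = ℓ, where row i of V is v_i (expressed in the standard basis). Since V is invertible (lower-triangular with 1s on the diagonal, up to permutation), solve by back-substitution:
  V =
[[0, 1, 0],
 [1, -1, 1],
 [1, 0, 0]]
  V a = (-4, -4, -4)
Solving gives a = (-4, -4, -4).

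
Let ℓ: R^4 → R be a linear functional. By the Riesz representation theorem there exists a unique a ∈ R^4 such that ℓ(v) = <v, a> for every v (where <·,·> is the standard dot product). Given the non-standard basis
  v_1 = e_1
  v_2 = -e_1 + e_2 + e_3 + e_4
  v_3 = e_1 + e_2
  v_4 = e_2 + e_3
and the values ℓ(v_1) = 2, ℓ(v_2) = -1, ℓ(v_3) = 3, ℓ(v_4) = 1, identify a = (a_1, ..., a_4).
a = (2, 1, 0, 0)

Write a = (a_1, ..., a_4) in the standard basis. For each basis vector v_i, ℓ(v_i) = <v_i, a> is a linear equation in the a_j's. Collect the n equations into a matrix system V a = ℓ, where row i of V is v_i (expressed in the standard basis). Since V is invertible (lower-triangular with 1s on the diagonal, up to permutation), solve by back-substitution:
  V =
[[1, 0, 0, 0],
 [-1, 1, 1, 1],
 [1, 1, 0, 0],
 [0, 1, 1, 0]]
  V a = (2, -1, 3, 1)
Solving gives a = (2, 1, 0, 0).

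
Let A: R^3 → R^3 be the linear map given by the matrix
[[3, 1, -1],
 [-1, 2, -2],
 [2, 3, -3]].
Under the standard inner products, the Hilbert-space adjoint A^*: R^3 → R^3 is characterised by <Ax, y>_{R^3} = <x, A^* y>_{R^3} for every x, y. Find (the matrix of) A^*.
A^* = A^T =
[[3, -1, 2],
 [1, 2, 3],
 [-1, -2, -3]]

For real matrices with standard dot products, the defining identity <Ax, y> = <x, A^* y> gives (Ax)^T y = x^T (A^*) y, i.e. x^T A^T y = x^T (A^*) y. Since this holds for all x, y, we must have A^* = A^T. Therefore
A^* =
[[3, -1, 2],
 [1, 2, 3],
 [-1, -2, -3]].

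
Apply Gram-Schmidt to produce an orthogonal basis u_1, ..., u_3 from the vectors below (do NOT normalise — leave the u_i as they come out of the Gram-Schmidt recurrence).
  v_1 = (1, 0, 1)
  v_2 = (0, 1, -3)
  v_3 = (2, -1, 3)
Orthogonal basis:
  u_1 = (1, 0, 1)
  u_2 = (3/2, 1, -3/2)
  u_3 = (2/11, -6/11, -2/11)

Apply the Gram-Schmidt recurrence
  u_1 = v_1
  u_i = v_i − Σ_{j<i} ((v_i · u_j) / (u_j · u_j)) · u_j.

Step by step this gives:
  u_1 = (1, 0, 1)
  u_2 = (3/2, 1, -3/2)
  u_3 = (2/11, -6/11, -2/11)

Orthogonality check:
  u_2 · u_1 = 0 (should be 0)
  u_3 · u_1 = 0 (should be 0)
  u_3 · u_2 = 0 (should be 0)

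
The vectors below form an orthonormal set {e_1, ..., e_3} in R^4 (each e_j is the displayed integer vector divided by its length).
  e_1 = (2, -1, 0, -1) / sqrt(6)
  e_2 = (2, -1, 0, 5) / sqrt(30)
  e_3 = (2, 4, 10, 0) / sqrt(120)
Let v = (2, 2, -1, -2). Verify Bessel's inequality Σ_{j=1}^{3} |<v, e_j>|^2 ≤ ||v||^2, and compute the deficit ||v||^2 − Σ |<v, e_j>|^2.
Σ |<v, e_j>|^2 = 29/6; ||v||^2 = 13; deficit = 49/6

Write each e_j = u_j / sqrt(<u_j, u_j>) where u_j is the displayed integer vector. Then <v, e_j> = <v, u_j> / sqrt(<u_j, u_j>), so |<v, e_j>|^2 = <v, u_j>^2 / <u_j, u_j>.
Coefficients: <v, e_1> = 4/sqrt(6), <v, e_2> = -8/sqrt(30), <v, e_3> = 2/sqrt(120).
Square and sum: Σ |<v, e_j>|^2 = 29/6.
Compute ||v||^2 = v·v = 13.
Deficit = 13 − 29/6 = 49/6 ≥ 0, confirming Bessel's inequality. (The deficit equals ||v − Σ <v,e_j> e_j||^2, the squared distance from v to span{e_j}.)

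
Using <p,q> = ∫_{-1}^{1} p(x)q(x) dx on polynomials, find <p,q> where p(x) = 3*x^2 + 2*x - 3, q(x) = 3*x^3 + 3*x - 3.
<p,q> = 92/5

Expand the product: p(x)·q(x) = 9*x^5 + 6*x^4 - 3*x^2 - 15*x + 9.
∫_{-1}^{1} of each monomial x^k gives [2/(k+1) if k even, 0 if k odd]. Integrating term-by-term (or equivalently evaluating the antiderivative F(x) = 3*x^6/2 + 6*x^5/5 - x^3 - 15*x^2/2 + 9*x at the endpoints):
  F(1) − F(−1) = 16/5 − (-76/5) = 92/5.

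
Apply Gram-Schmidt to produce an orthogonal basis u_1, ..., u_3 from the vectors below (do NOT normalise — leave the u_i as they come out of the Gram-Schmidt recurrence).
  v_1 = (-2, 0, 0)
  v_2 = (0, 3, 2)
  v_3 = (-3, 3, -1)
Orthogonal basis:
  u_1 = (-2, 0, 0)
  u_2 = (0, 3, 2)
  u_3 = (0, 18/13, -27/13)

Apply the Gram-Schmidt recurrence
  u_1 = v_1
  u_i = v_i − Σ_{j<i} ((v_i · u_j) / (u_j · u_j)) · u_j.

Step by step this gives:
  u_1 = (-2, 0, 0)
  u_2 = (0, 3, 2)
  u_3 = (0, 18/13, -27/13)

Orthogonality check:
  u_2 · u_1 = 0 (should be 0)
  u_3 · u_1 = 0 (should be 0)
  u_3 · u_2 = 0 (should be 0)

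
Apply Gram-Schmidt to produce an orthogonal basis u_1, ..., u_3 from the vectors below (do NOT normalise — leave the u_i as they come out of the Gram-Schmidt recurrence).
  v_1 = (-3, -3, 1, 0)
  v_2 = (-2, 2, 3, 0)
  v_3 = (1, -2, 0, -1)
Orthogonal basis:
  u_1 = (-3, -3, 1, 0)
  u_2 = (-29/19, 47/19, 54/19, 0)
  u_3 = (275/314, -175/314, 150/157, -1)

Apply the Gram-Schmidt recurrence
  u_1 = v_1
  u_i = v_i − Σ_{j<i} ((v_i · u_j) / (u_j · u_j)) · u_j.

Step by step this gives:
  u_1 = (-3, -3, 1, 0)
  u_2 = (-29/19, 47/19, 54/19, 0)
  u_3 = (275/314, -175/314, 150/157, -1)

Orthogonality check:
  u_2 · u_1 = 0 (should be 0)
  u_3 · u_1 = 0 (should be 0)
  u_3 · u_2 = 0 (should be 0)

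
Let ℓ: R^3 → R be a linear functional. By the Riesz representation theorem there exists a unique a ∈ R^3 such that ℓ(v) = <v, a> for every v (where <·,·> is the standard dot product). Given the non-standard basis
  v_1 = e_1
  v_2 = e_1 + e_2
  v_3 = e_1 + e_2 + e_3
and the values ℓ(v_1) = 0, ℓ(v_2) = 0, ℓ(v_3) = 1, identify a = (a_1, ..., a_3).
a = (0, 0, 1)

Write a = (a_1, ..., a_3) in the standard basis. For each basis vector v_i, ℓ(v_i) = <v_i, a> is a linear equation in the a_j's. Collect the n equations into a matrix system V a = ℓ, where row i of V is v_i (expressed in the standard basis). Since V is invertible (lower-triangular with 1s on the diagonal, up to permutation), solve by back-substitution:
  V =
[[1, 0, 0],
 [1, 1, 0],
 [1, 1, 1]]
  V a = (0, 0, 1)
Solving gives a = (0, 0, 1).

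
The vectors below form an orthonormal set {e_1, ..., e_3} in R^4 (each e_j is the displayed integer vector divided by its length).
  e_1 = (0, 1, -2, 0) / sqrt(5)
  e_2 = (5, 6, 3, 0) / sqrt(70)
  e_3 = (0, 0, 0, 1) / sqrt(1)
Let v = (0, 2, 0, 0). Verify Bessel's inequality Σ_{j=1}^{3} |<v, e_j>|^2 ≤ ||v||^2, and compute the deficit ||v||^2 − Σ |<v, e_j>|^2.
Σ |<v, e_j>|^2 = 20/7; ||v||^2 = 4; deficit = 8/7

Write each e_j = u_j / sqrt(<u_j, u_j>) where u_j is the displayed integer vector. Then <v, e_j> = <v, u_j> / sqrt(<u_j, u_j>), so |<v, e_j>|^2 = <v, u_j>^2 / <u_j, u_j>.
Coefficients: <v, e_1> = 2/sqrt(5), <v, e_2> = 12/sqrt(70), <v, e_3> = 0/sqrt(1).
Square and sum: Σ |<v, e_j>|^2 = 20/7.
Compute ||v||^2 = v·v = 4.
Deficit = 4 − 20/7 = 8/7 ≥ 0, confirming Bessel's inequality. (The deficit equals ||v − Σ <v,e_j> e_j||^2, the squared distance from v to span{e_j}.)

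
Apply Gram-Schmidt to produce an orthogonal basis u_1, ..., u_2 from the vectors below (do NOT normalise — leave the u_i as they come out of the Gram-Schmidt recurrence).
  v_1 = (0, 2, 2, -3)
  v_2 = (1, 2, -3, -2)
Orthogonal basis:
  u_1 = (0, 2, 2, -3)
  u_2 = (1, 26/17, -59/17, -22/17)

Apply the Gram-Schmidt recurrence
  u_1 = v_1
  u_i = v_i − Σ_{j<i} ((v_i · u_j) / (u_j · u_j)) · u_j.

Step by step this gives:
  u_1 = (0, 2, 2, -3)
  u_2 = (1, 26/17, -59/17, -22/17)

Orthogonality check:
  u_2 · u_1 = 0 (should be 0)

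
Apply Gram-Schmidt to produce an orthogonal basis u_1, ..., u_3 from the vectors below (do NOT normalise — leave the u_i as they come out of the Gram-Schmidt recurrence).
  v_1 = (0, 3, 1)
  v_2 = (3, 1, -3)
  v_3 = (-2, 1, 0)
Orthogonal basis:
  u_1 = (0, 3, 1)
  u_2 = (3, 1, -3)
  u_3 = (-23/19, 69/190, -207/190)

Apply the Gram-Schmidt recurrence
  u_1 = v_1
  u_i = v_i − Σ_{j<i} ((v_i · u_j) / (u_j · u_j)) · u_j.

Step by step this gives:
  u_1 = (0, 3, 1)
  u_2 = (3, 1, -3)
  u_3 = (-23/19, 69/190, -207/190)

Orthogonality check:
  u_2 · u_1 = 0 (should be 0)
  u_3 · u_1 = 0 (should be 0)
  u_3 · u_2 = 0 (should be 0)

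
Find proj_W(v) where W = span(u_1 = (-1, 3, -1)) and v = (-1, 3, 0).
proj_W(v) = (-10/11, 30/11, -10/11)

Set up U = [u_1 | ... | u_1] ∈ R^(3×1). The projector onto W = col(U) is P = U (U^T U)^(-1) U^T.
Compute U^T U =
  [11],
and U^T v = (10).
Solve U^T U · c = U^T v for the coefficients: c = (10/11). The projection is proj_W(v) = U c.
Check: (v - proj_W(v)) · u_1 = 0  (should be 0).
Result: proj_W(v) = (-10/11, 30/11, -10/11).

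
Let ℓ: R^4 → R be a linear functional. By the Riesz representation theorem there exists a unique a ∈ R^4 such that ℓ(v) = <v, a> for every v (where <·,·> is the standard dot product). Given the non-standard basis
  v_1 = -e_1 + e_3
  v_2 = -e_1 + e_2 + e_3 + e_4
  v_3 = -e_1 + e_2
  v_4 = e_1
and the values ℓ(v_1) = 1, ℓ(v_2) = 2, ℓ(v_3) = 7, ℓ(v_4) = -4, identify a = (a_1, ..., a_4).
a = (-4, 3, -3, -2)

Write a = (a_1, ..., a_4) in the standard basis. For each basis vector v_i, ℓ(v_i) = <v_i, a> is a linear equation in the a_j's. Collect the n equations into a matrix system V a = ℓ, where row i of V is v_i (expressed in the standard basis). Since V is invertible (lower-triangular with 1s on the diagonal, up to permutation), solve by back-substitution:
  V =
[[-1, 0, 1, 0],
 [-1, 1, 1, 1],
 [-1, 1, 0, 0],
 [1, 0, 0, 0]]
  V a = (1, 2, 7, -4)
Solving gives a = (-4, 3, -3, -2).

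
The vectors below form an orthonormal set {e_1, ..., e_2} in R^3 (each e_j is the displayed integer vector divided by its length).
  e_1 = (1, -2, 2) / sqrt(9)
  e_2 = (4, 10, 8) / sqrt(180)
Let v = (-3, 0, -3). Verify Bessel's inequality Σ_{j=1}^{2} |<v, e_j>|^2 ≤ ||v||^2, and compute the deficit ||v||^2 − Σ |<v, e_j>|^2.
Σ |<v, e_j>|^2 = 81/5; ||v||^2 = 18; deficit = 9/5

Write each e_j = u_j / sqrt(<u_j, u_j>) where u_j is the displayed integer vector. Then <v, e_j> = <v, u_j> / sqrt(<u_j, u_j>), so |<v, e_j>|^2 = <v, u_j>^2 / <u_j, u_j>.
Coefficients: <v, e_1> = -9/sqrt(9), <v, e_2> = -36/sqrt(180).
Square and sum: Σ |<v, e_j>|^2 = 81/5.
Compute ||v||^2 = v·v = 18.
Deficit = 18 − 81/5 = 9/5 ≥ 0, confirming Bessel's inequality. (The deficit equals ||v − Σ <v,e_j> e_j||^2, the squared distance from v to span{e_j}.)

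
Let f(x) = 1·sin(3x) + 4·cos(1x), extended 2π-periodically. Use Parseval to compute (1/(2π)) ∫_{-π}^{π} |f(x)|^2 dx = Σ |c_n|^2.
Σ |c_n|^2 = 17/2

Expand |f|^2 and use orthogonality of {sin(nx), cos(mx)} on [-π, π]:
  ∫_{-π}^{π} sin(nx)^2 dx = π, ∫ cos(mx)^2 dx = π, and cross terms integrate to 0.
So ∫_{-π}^{π} f(x)^2 dx = 1^2 · π + 4^2 · π = (1 + 16)π.
Divide by 2π: (1 + 16)/2 = 17/2.
By Parseval, this equals Σ |c_n|^2.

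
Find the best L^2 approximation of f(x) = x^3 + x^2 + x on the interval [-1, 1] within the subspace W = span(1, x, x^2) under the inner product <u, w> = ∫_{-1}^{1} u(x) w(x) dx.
g(x) = x^2 + 8*x/5

The best approximation g ∈ W is the orthogonal projection of f onto W. Writing g = a_0 + a_1 x + a_2 x^2, the coefficients solve the normal equations G · a = b where
  G_{ij} = <φ_i, φ_j> and b_i = <f, φ_i>, with φ_0 = 1, φ_1 = x, φ_2 = x^2.
G =
  [2, 0, 2/3]
  [0, 2/3, 0]
  [2/3, 0, 2/5],
b = (2/3, 16/15, 2/5).
Solving gives a_0 = 0, a_1 = 8/5, a_2 = 1, so
  g(x) = x^2 + 8*x/5.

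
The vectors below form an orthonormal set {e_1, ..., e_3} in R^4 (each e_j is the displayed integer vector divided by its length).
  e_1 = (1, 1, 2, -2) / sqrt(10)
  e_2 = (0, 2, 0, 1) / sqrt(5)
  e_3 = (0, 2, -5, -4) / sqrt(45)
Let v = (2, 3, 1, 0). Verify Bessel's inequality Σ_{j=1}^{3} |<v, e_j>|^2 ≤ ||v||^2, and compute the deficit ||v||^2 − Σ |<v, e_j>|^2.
Σ |<v, e_j>|^2 = 1091/90; ||v||^2 = 14; deficit = 169/90

Write each e_j = u_j / sqrt(<u_j, u_j>) where u_j is the displayed integer vector. Then <v, e_j> = <v, u_j> / sqrt(<u_j, u_j>), so |<v, e_j>|^2 = <v, u_j>^2 / <u_j, u_j>.
Coefficients: <v, e_1> = 7/sqrt(10), <v, e_2> = 6/sqrt(5), <v, e_3> = 1/sqrt(45).
Square and sum: Σ |<v, e_j>|^2 = 1091/90.
Compute ||v||^2 = v·v = 14.
Deficit = 14 − 1091/90 = 169/90 ≥ 0, confirming Bessel's inequality. (The deficit equals ||v − Σ <v,e_j> e_j||^2, the squared distance from v to span{e_j}.)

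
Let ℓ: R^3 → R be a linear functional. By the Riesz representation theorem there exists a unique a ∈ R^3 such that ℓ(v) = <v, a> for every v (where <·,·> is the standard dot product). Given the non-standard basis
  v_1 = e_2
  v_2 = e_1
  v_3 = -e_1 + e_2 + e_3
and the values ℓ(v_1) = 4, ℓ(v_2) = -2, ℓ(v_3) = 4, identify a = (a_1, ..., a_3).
a = (-2, 4, -2)

Write a = (a_1, ..., a_3) in the standard basis. For each basis vector v_i, ℓ(v_i) = <v_i, a> is a linear equation in the a_j's. Collect the n equations into a matrix system V a = ℓ, where row i of V is v_i (expressed in the standard basis). Since V is invertible (lower-triangular with 1s on the diagonal, up to permutation), solve by back-substitution:
  V =
[[0, 1, 0],
 [1, 0, 0],
 [-1, 1, 1]]
  V a = (4, -2, 4)
Solving gives a = (-2, 4, -2).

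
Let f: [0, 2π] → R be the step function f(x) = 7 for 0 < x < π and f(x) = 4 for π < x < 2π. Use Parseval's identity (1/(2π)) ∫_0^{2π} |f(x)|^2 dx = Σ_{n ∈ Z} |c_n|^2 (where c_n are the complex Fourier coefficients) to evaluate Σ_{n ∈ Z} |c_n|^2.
Σ |c_n|^2 = 65/2

Parseval equates the L^2 energy of f (normalised by 1/(2π)) with the ℓ^2 sum of its Fourier coefficients: (1/(2π)) ∫_0^{2π} |f|^2 = Σ |c_n|^2.
Compute the left side: (1/(2π)) [∫_0^π 7^2 dx + ∫_π^{2π} 4^2 dx] = (1/(2π)) · (49π + 16π) = (49 + 16)/2 = 65/2.
So Σ_{n ∈ Z} |c_n|^2 = 65/2.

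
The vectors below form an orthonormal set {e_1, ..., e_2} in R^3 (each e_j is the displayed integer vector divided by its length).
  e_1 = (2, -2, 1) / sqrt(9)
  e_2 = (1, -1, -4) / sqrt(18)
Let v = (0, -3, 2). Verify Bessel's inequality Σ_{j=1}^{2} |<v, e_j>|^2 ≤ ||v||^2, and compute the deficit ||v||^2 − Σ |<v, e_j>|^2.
Σ |<v, e_j>|^2 = 17/2; ||v||^2 = 13; deficit = 9/2

Write each e_j = u_j / sqrt(<u_j, u_j>) where u_j is the displayed integer vector. Then <v, e_j> = <v, u_j> / sqrt(<u_j, u_j>), so |<v, e_j>|^2 = <v, u_j>^2 / <u_j, u_j>.
Coefficients: <v, e_1> = 8/sqrt(9), <v, e_2> = -5/sqrt(18).
Square and sum: Σ |<v, e_j>|^2 = 17/2.
Compute ||v||^2 = v·v = 13.
Deficit = 13 − 17/2 = 9/2 ≥ 0, confirming Bessel's inequality. (The deficit equals ||v − Σ <v,e_j> e_j||^2, the squared distance from v to span{e_j}.)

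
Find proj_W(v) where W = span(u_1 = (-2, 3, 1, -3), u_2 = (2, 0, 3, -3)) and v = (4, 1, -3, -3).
proj_W(v) = (218/221, -63/221, 243/221, -201/221)

Set up U = [u_1 | ... | u_2] ∈ R^(4×2). The projector onto W = col(U) is P = U (U^T U)^(-1) U^T.
Compute U^T U =
  [23, 8]
  [8, 22],
and U^T v = (1, 8).
Solve U^T U · c = U^T v for the coefficients: c = (-21/221, 88/221). The projection is proj_W(v) = U c.
Check: (v - proj_W(v)) · u_1 = 0  (should be 0).
Check: (v - proj_W(v)) · u_2 = 0  (should be 0).
Result: proj_W(v) = (218/221, -63/221, 243/221, -201/221).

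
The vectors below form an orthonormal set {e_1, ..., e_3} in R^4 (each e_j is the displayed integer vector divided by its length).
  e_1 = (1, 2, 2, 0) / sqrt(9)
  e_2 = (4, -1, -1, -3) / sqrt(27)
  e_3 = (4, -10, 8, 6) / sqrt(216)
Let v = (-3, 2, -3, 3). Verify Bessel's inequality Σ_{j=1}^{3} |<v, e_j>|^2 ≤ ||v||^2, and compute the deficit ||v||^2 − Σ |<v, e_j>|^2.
Σ |<v, e_j>|^2 = 437/18; ||v||^2 = 31; deficit = 121/18

Write each e_j = u_j / sqrt(<u_j, u_j>) where u_j is the displayed integer vector. Then <v, e_j> = <v, u_j> / sqrt(<u_j, u_j>), so |<v, e_j>|^2 = <v, u_j>^2 / <u_j, u_j>.
Coefficients: <v, e_1> = -5/sqrt(9), <v, e_2> = -20/sqrt(27), <v, e_3> = -38/sqrt(216).
Square and sum: Σ |<v, e_j>|^2 = 437/18.
Compute ||v||^2 = v·v = 31.
Deficit = 31 − 437/18 = 121/18 ≥ 0, confirming Bessel's inequality. (The deficit equals ||v − Σ <v,e_j> e_j||^2, the squared distance from v to span{e_j}.)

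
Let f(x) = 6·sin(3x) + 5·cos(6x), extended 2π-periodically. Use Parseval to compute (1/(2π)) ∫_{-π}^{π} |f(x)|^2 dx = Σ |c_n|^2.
Σ |c_n|^2 = 61/2

Expand |f|^2 and use orthogonality of {sin(nx), cos(mx)} on [-π, π]:
  ∫_{-π}^{π} sin(nx)^2 dx = π, ∫ cos(mx)^2 dx = π, and cross terms integrate to 0.
So ∫_{-π}^{π} f(x)^2 dx = 6^2 · π + 5^2 · π = (36 + 25)π.
Divide by 2π: (36 + 25)/2 = 61/2.
By Parseval, this equals Σ |c_n|^2.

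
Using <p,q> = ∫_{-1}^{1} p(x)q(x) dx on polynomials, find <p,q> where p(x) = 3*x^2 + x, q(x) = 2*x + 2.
<p,q> = 16/3

Expand the product: p(x)·q(x) = 6*x^3 + 8*x^2 + 2*x.
∫_{-1}^{1} of each monomial x^k gives [2/(k+1) if k even, 0 if k odd]. Integrating term-by-term (or equivalently evaluating the antiderivative F(x) = 3*x^4/2 + 8*x^3/3 + x^2 at the endpoints):
  F(1) − F(−1) = 31/6 − (-1/6) = 16/3.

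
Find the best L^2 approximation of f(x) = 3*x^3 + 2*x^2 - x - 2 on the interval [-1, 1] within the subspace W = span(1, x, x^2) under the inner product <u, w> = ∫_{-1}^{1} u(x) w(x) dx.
g(x) = 2*x^2 + 4*x/5 - 2

The best approximation g ∈ W is the orthogonal projection of f onto W. Writing g = a_0 + a_1 x + a_2 x^2, the coefficients solve the normal equations G · a = b where
  G_{ij} = <φ_i, φ_j> and b_i = <f, φ_i>, with φ_0 = 1, φ_1 = x, φ_2 = x^2.
G =
  [2, 0, 2/3]
  [0, 2/3, 0]
  [2/3, 0, 2/5],
b = (-8/3, 8/15, -8/15).
Solving gives a_0 = -2, a_1 = 4/5, a_2 = 2, so
  g(x) = 2*x^2 + 4*x/5 - 2.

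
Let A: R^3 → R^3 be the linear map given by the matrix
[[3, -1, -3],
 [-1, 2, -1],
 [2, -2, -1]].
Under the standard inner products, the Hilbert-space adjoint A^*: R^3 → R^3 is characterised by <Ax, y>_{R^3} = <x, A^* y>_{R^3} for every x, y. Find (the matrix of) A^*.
A^* = A^T =
[[3, -1, 2],
 [-1, 2, -2],
 [-3, -1, -1]]

For real matrices with standard dot products, the defining identity <Ax, y> = <x, A^* y> gives (Ax)^T y = x^T (A^*) y, i.e. x^T A^T y = x^T (A^*) y. Since this holds for all x, y, we must have A^* = A^T. Therefore
A^* =
[[3, -1, 2],
 [-1, 2, -2],
 [-3, -1, -1]].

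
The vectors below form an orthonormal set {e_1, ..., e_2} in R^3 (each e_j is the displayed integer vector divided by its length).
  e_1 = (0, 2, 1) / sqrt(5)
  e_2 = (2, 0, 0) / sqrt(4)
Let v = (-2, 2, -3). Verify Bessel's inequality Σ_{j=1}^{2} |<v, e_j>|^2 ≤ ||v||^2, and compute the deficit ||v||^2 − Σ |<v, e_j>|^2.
Σ |<v, e_j>|^2 = 21/5; ||v||^2 = 17; deficit = 64/5

Write each e_j = u_j / sqrt(<u_j, u_j>) where u_j is the displayed integer vector. Then <v, e_j> = <v, u_j> / sqrt(<u_j, u_j>), so |<v, e_j>|^2 = <v, u_j>^2 / <u_j, u_j>.
Coefficients: <v, e_1> = 1/sqrt(5), <v, e_2> = -4/sqrt(4).
Square and sum: Σ |<v, e_j>|^2 = 21/5.
Compute ||v||^2 = v·v = 17.
Deficit = 17 − 21/5 = 64/5 ≥ 0, confirming Bessel's inequality. (The deficit equals ||v − Σ <v,e_j> e_j||^2, the squared distance from v to span{e_j}.)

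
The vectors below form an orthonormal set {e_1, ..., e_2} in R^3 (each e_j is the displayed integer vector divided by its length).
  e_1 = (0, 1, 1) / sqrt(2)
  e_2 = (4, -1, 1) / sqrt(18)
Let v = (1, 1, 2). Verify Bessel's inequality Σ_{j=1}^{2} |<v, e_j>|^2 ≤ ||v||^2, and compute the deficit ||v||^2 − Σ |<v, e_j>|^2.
Σ |<v, e_j>|^2 = 53/9; ||v||^2 = 6; deficit = 1/9

Write each e_j = u_j / sqrt(<u_j, u_j>) where u_j is the displayed integer vector. Then <v, e_j> = <v, u_j> / sqrt(<u_j, u_j>), so |<v, e_j>|^2 = <v, u_j>^2 / <u_j, u_j>.
Coefficients: <v, e_1> = 3/sqrt(2), <v, e_2> = 5/sqrt(18).
Square and sum: Σ |<v, e_j>|^2 = 53/9.
Compute ||v||^2 = v·v = 6.
Deficit = 6 − 53/9 = 1/9 ≥ 0, confirming Bessel's inequality. (The deficit equals ||v − Σ <v,e_j> e_j||^2, the squared distance from v to span{e_j}.)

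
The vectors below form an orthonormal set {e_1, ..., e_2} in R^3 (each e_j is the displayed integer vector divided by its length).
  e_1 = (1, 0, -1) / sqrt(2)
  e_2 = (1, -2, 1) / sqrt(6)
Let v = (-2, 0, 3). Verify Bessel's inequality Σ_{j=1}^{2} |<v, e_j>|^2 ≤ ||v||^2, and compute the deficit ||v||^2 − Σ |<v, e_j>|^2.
Σ |<v, e_j>|^2 = 38/3; ||v||^2 = 13; deficit = 1/3

Write each e_j = u_j / sqrt(<u_j, u_j>) where u_j is the displayed integer vector. Then <v, e_j> = <v, u_j> / sqrt(<u_j, u_j>), so |<v, e_j>|^2 = <v, u_j>^2 / <u_j, u_j>.
Coefficients: <v, e_1> = -5/sqrt(2), <v, e_2> = 1/sqrt(6).
Square and sum: Σ |<v, e_j>|^2 = 38/3.
Compute ||v||^2 = v·v = 13.
Deficit = 13 − 38/3 = 1/3 ≥ 0, confirming Bessel's inequality. (The deficit equals ||v − Σ <v,e_j> e_j||^2, the squared distance from v to span{e_j}.)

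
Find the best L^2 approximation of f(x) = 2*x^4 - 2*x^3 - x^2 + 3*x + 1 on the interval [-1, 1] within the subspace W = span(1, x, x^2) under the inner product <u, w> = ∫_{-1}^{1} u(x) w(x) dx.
g(x) = 5*x^2/7 + 9*x/5 + 29/35

The best approximation g ∈ W is the orthogonal projection of f onto W. Writing g = a_0 + a_1 x + a_2 x^2, the coefficients solve the normal equations G · a = b where
  G_{ij} = <φ_i, φ_j> and b_i = <f, φ_i>, with φ_0 = 1, φ_1 = x, φ_2 = x^2.
G =
  [2, 0, 2/3]
  [0, 2/3, 0]
  [2/3, 0, 2/5],
b = (32/15, 6/5, 88/105).
Solving gives a_0 = 29/35, a_1 = 9/5, a_2 = 5/7, so
  g(x) = 5*x^2/7 + 9*x/5 + 29/35.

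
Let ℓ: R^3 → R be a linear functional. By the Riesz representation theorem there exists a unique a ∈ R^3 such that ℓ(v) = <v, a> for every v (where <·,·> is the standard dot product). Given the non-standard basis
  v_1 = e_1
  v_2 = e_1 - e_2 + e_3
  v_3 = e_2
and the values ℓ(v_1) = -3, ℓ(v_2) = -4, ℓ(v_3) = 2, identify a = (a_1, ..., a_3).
a = (-3, 2, 1)

Write a = (a_1, ..., a_3) in the standard basis. For each basis vector v_i, ℓ(v_i) = <v_i, a> is a linear equation in the a_j's. Collect the n equations into a matrix system V a = ℓ, where row i of V is v_i (expressed in the standard basis). Since V is invertible (lower-triangular with 1s on the diagonal, up to permutation), solve by back-substitution:
  V =
[[1, 0, 0],
 [1, -1, 1],
 [0, 1, 0]]
  V a = (-3, -4, 2)
Solving gives a = (-3, 2, 1).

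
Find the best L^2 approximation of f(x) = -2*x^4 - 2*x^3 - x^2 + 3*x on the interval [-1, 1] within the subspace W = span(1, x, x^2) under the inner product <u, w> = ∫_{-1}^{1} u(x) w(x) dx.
g(x) = -19*x^2/7 + 9*x/5 + 6/35

The best approximation g ∈ W is the orthogonal projection of f onto W. Writing g = a_0 + a_1 x + a_2 x^2, the coefficients solve the normal equations G · a = b where
  G_{ij} = <φ_i, φ_j> and b_i = <f, φ_i>, with φ_0 = 1, φ_1 = x, φ_2 = x^2.
G =
  [2, 0, 2/3]
  [0, 2/3, 0]
  [2/3, 0, 2/5],
b = (-22/15, 6/5, -34/35).
Solving gives a_0 = 6/35, a_1 = 9/5, a_2 = -19/7, so
  g(x) = -19*x^2/7 + 9*x/5 + 6/35.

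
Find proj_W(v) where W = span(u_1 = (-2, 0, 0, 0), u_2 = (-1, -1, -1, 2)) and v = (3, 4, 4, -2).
proj_W(v) = (3, 2, 2, -4)

Set up U = [u_1 | ... | u_2] ∈ R^(4×2). The projector onto W = col(U) is P = U (U^T U)^(-1) U^T.
Compute U^T U =
  [4, 2]
  [2, 7],
and U^T v = (-6, -15).
Solve U^T U · c = U^T v for the coefficients: c = (-1/2, -2). The projection is proj_W(v) = U c.
Check: (v - proj_W(v)) · u_1 = 0  (should be 0).
Check: (v - proj_W(v)) · u_2 = 0  (should be 0).
Result: proj_W(v) = (3, 2, 2, -4).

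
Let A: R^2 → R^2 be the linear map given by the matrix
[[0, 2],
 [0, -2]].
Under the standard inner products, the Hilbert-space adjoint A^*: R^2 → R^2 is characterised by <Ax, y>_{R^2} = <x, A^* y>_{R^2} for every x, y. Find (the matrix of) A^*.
A^* = A^T =
[[0, 0],
 [2, -2]]

For real matrices with standard dot products, the defining identity <Ax, y> = <x, A^* y> gives (Ax)^T y = x^T (A^*) y, i.e. x^T A^T y = x^T (A^*) y. Since this holds for all x, y, we must have A^* = A^T. Therefore
A^* =
[[0, 0],
 [2, -2]].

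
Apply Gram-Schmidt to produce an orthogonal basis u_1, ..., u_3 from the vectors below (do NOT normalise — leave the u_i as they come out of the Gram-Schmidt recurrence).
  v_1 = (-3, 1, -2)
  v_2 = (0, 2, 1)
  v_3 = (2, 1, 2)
Orthogonal basis:
  u_1 = (-3, 1, -2)
  u_2 = (0, 2, 1)
  u_3 = (1/14, 3/70, -3/35)

Apply the Gram-Schmidt recurrence
  u_1 = v_1
  u_i = v_i − Σ_{j<i} ((v_i · u_j) / (u_j · u_j)) · u_j.

Step by step this gives:
  u_1 = (-3, 1, -2)
  u_2 = (0, 2, 1)
  u_3 = (1/14, 3/70, -3/35)

Orthogonality check:
  u_2 · u_1 = 0 (should be 0)
  u_3 · u_1 = 0 (should be 0)
  u_3 · u_2 = 0 (should be 0)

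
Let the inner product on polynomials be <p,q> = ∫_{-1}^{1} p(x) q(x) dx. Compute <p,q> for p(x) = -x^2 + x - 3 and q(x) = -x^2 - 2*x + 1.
<p,q> = -28/5

Expand the product: p(x)·q(x) = x^4 + x^3 + 7*x - 3.
∫_{-1}^{1} of each monomial x^k gives [2/(k+1) if k even, 0 if k odd]. Integrating term-by-term (or equivalently evaluating the antiderivative F(x) = x^5/5 + x^4/4 + 7*x^2/2 - 3*x at the endpoints):
  F(1) − F(−1) = 19/20 − (131/20) = -28/5.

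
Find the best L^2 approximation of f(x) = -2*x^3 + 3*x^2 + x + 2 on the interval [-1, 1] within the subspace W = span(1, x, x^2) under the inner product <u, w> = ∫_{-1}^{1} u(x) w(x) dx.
g(x) = 3*x^2 - x/5 + 2

The best approximation g ∈ W is the orthogonal projection of f onto W. Writing g = a_0 + a_1 x + a_2 x^2, the coefficients solve the normal equations G · a = b where
  G_{ij} = <φ_i, φ_j> and b_i = <f, φ_i>, with φ_0 = 1, φ_1 = x, φ_2 = x^2.
G =
  [2, 0, 2/3]
  [0, 2/3, 0]
  [2/3, 0, 2/5],
b = (6, -2/15, 38/15).
Solving gives a_0 = 2, a_1 = -1/5, a_2 = 3, so
  g(x) = 3*x^2 - x/5 + 2.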